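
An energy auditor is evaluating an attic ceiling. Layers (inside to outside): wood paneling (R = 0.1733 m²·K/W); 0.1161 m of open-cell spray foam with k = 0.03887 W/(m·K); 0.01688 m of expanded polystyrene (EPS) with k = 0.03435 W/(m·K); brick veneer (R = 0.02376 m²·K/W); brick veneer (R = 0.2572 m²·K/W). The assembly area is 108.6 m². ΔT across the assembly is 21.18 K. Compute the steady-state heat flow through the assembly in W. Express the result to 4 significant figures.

0.1161/0.03887 = 2.9869
0.01688/0.03435 = 0.49141
R_total = 0.1733 + 2.9869 + 0.49141 + 0.02376 + 0.2572 = 3.9326 m²·K/W
Q = A·ΔT/R = 108.6 × 21.18 / 3.9326 = 584.9 W

584.9 W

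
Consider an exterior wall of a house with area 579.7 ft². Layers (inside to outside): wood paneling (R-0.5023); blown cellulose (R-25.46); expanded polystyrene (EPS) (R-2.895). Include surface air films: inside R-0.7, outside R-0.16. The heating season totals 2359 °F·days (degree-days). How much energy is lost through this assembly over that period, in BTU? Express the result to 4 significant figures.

R_total = 0.7 + 0.5023 + 25.46 + 2.895 + 0.16 = 29.717 ft²·°F·h/BTU
E = A × HDD × 24 / R = 579.7 × 2359 × 24 / 29.717 = 1104400 BTU

1104000 BTU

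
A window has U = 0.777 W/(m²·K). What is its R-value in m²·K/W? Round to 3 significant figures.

1.29 m²·K/W

R = 1/U = 1/0.777 = 1.287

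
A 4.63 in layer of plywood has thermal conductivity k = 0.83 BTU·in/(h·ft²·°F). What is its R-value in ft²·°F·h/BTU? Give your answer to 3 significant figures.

5.58 ft²·°F·h/BTU

R = L/k = 4.63/0.83 = 5.578 ft²·°F·h/BTU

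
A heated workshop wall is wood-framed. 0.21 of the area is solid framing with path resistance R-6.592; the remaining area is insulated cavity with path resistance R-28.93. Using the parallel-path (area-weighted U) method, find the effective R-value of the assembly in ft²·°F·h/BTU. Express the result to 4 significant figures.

U_eff = 0.79/28.93 + 0.21/6.592 = 0.027307 + 0.031857 = 0.059164
R_eff = 1/U_eff = 16.902 ft²·°F·h/BTU

16.90 ft²·°F·h/BTU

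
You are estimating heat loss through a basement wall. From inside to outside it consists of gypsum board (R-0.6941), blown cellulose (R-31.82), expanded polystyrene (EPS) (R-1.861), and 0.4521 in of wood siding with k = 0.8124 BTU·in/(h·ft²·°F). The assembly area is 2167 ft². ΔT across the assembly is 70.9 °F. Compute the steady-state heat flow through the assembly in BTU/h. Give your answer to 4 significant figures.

4398 BTU/h

0.4521/0.8124 = 0.5565
R_total = 0.6941 + 31.82 + 1.861 + 0.5565 = 34.932 ft²·°F·h/BTU
Q = A·ΔT/R = 2167 × 70.9 / 34.932 = 4398.3 BTU/h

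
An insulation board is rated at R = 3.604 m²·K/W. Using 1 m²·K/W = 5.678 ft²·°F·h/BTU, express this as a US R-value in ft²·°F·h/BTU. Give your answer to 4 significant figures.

R_US = 3.604 × 5.678 = 20.464

20.46 ft²·°F·h/BTU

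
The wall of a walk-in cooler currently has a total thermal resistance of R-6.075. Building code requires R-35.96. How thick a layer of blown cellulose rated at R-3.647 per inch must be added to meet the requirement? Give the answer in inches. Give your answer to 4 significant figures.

8.194 in

ΔR = 35.96 − 6.075 = 29.885 ft²·°F·h/BTU
L = ΔR / (R/in) = 29.885/3.647 = 8.1944 in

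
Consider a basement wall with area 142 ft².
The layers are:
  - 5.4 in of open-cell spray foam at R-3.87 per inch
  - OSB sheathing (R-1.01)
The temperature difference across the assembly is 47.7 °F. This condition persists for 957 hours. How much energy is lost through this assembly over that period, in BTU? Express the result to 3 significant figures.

5.4 × 3.87 = 20.9
R_total = 20.9 + 1.01 = 21.91 ft²·°F·h/BTU
Q = 142 × 47.7 / 21.91 = 309.2 BTU/h
E = 309.2 × 957 = 295900 BTU

296000 BTU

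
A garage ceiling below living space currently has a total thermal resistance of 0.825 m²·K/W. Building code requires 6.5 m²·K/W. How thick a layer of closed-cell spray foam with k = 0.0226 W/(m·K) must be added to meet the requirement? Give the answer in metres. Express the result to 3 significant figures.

0.128 m

ΔR = 6.5 − 0.825 = 5.675 m²·K/W
L = ΔR × k = 5.675 × 0.0226 = 0.1283 m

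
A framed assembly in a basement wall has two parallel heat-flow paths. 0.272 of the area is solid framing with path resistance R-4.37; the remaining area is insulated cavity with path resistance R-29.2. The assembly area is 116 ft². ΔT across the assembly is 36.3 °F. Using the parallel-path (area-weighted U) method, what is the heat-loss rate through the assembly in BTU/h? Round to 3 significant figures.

367 BTU/h

U_eff = 0.728/29.2 + 0.272/4.37 = 0.02493 + 0.06224 = 0.08717
R_eff = 1/U_eff = 11.47 ft²·°F·h/BTU
Q = 116 × 36.3 / 11.47 = 367.1 BTU/h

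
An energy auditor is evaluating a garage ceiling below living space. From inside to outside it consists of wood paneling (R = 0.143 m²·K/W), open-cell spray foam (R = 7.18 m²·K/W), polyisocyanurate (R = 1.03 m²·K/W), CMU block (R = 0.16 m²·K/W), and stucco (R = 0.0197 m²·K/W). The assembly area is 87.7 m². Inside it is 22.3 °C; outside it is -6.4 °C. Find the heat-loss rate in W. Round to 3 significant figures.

R_total = 0.143 + 7.18 + 1.03 + 0.16 + 0.0197 = 8.533 m²·K/W
Q = A·ΔT/R = 87.7 × (22.3 − (-6.4)) / 8.533 = 295 W

295 W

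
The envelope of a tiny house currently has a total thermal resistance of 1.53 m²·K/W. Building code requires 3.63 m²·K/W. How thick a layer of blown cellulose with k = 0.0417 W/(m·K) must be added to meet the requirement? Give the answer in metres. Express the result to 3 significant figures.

ΔR = 3.63 − 1.53 = 2.1 m²·K/W
L = ΔR × k = 2.1 × 0.0417 = 0.08757 m

0.0876 m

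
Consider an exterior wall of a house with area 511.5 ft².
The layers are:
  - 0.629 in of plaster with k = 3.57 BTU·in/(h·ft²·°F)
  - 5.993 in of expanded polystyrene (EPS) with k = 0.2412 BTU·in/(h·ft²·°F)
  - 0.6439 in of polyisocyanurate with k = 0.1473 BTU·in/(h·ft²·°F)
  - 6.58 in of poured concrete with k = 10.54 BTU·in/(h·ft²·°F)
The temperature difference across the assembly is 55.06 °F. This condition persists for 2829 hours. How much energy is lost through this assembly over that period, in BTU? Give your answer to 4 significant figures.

0.629/3.57 = 0.17619
5.993/0.2412 = 24.847
0.6439/0.1473 = 4.3714
6.58/10.54 = 0.62429
R_total = 0.17619 + 24.847 + 4.3714 + 0.62429 = 30.018 ft²·°F·h/BTU
Q = 511.5 × 55.06 / 30.018 = 938.2 BTU/h
E = 938.2 × 2829 = 2654200 BTU

2654000 BTU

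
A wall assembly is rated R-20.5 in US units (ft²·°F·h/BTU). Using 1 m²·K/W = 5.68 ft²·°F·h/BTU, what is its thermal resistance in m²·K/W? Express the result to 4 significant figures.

3.609 m²·K/W

R_SI = 20.5/5.68 = 3.6092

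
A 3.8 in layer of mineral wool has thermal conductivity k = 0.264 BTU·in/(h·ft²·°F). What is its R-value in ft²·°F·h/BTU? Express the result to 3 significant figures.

R = L/k = 3.8/0.264 = 14.39 ft²·°F·h/BTU

14.4 ft²·°F·h/BTU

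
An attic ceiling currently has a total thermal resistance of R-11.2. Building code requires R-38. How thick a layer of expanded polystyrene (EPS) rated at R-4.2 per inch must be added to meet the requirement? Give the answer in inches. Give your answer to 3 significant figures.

6.38 in

ΔR = 38 − 11.2 = 26.8 ft²·°F·h/BTU
L = ΔR / (R/in) = 26.8/4.2 = 6.381 in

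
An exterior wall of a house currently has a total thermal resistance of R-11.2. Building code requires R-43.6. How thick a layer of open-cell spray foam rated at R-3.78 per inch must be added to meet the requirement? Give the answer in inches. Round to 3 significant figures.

8.57 in

ΔR = 43.6 − 11.2 = 32.4 ft²·°F·h/BTU
L = ΔR / (R/in) = 32.4/3.78 = 8.571 in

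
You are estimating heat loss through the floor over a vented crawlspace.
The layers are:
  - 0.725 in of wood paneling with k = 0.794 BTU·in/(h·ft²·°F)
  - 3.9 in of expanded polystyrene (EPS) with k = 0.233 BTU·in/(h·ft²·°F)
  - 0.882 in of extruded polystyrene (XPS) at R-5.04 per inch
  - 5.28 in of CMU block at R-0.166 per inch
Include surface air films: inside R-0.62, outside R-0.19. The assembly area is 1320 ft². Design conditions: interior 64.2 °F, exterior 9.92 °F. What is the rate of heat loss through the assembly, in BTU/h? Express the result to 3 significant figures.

0.725/0.794 = 0.9131
3.9/0.233 = 16.74
0.882 × 5.04 = 4.445
5.28 × 0.166 = 0.8765
R_total = 0.62 + 0.9131 + 16.74 + 4.445 + 0.8765 + 0.19 = 23.78 ft²·°F·h/BTU
Q = A·ΔT/R = 1320 × (64.2 − 9.92) / 23.78 = 3013 BTU/h

3010 BTU/h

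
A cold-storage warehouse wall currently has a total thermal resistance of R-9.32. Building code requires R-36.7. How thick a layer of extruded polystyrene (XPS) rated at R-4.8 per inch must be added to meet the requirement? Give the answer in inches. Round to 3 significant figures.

ΔR = 36.7 − 9.32 = 27.38 ft²·°F·h/BTU
L = ΔR / (R/in) = 27.38/4.8 = 5.704 in

5.70 in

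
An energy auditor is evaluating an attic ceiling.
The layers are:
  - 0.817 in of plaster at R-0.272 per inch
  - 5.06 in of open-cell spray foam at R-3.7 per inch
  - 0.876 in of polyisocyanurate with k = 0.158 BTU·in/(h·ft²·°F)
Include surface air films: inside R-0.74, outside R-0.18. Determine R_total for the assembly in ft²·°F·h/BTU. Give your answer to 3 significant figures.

0.817 × 0.272 = 0.2222
5.06 × 3.7 = 18.72
0.876/0.158 = 5.544
R_total = 0.74 + 0.2222 + 18.72 + 5.544 + 0.18 = 25.41 ft²·°F·h/BTU

25.4 ft²·°F·h/BTU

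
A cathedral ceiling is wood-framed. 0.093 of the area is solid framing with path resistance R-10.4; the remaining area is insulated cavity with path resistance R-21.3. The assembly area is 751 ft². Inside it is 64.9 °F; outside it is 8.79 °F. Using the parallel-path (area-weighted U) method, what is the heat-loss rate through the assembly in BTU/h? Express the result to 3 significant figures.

U_eff = 0.907/21.3 + 0.093/10.4 = 0.04258 + 0.008942 = 0.05152
R_eff = 1/U_eff = 19.41 ft²·°F·h/BTU
Q = 751 × (64.9 − 8.79) / 19.41 = 2171 BTU/h

2170 BTU/h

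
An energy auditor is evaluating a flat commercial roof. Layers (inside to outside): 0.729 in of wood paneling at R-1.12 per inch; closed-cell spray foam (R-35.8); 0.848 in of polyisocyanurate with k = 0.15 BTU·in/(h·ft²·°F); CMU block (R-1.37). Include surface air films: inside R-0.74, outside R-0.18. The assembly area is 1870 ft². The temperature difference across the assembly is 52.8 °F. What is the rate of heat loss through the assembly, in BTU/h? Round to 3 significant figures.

0.729 × 1.12 = 0.8165
0.848/0.15 = 5.653
R_total = 0.74 + 0.8165 + 35.8 + 5.653 + 1.37 + 0.18 = 44.56 ft²·°F·h/BTU
Q = A·ΔT/R = 1870 × 52.8 / 44.56 = 2216 BTU/h

2220 BTU/h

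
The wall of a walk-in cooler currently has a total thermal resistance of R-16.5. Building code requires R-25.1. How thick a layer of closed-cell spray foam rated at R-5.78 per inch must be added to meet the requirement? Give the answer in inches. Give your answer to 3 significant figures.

ΔR = 25.1 − 16.5 = 8.6 ft²·°F·h/BTU
L = ΔR / (R/in) = 8.6/5.78 = 1.488 in

1.49 in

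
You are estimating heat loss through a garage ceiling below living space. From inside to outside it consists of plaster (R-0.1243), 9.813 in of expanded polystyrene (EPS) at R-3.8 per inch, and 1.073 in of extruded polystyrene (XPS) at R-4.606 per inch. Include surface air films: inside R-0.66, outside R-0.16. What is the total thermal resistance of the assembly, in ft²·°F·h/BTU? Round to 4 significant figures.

43.18 ft²·°F·h/BTU

9.813 × 3.8 = 37.289
1.073 × 4.606 = 4.9422
R_total = 0.66 + 0.1243 + 37.289 + 4.9422 + 0.16 = 43.176 ft²·°F·h/BTU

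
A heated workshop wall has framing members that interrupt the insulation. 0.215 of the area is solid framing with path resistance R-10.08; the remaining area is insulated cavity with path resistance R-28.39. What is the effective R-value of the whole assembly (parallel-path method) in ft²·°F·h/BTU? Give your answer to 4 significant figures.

20.42 ft²·°F·h/BTU

U_eff = 0.785/28.39 + 0.215/10.08 = 0.027651 + 0.021329 = 0.04898
R_eff = 1/U_eff = 20.417 ft²·°F·h/BTU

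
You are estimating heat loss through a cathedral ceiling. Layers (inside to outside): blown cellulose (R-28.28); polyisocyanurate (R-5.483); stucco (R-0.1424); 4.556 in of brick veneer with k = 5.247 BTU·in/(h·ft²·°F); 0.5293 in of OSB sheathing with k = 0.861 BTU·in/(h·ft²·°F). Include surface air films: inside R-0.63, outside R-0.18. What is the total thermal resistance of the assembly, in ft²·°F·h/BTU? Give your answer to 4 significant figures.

4.556/5.247 = 0.86831
0.5293/0.861 = 0.61475
R_total = 0.63 + 28.28 + 5.483 + 0.1424 + 0.86831 + 0.61475 + 0.18 = 36.198 ft²·°F·h/BTU

36.20 ft²·°F·h/BTU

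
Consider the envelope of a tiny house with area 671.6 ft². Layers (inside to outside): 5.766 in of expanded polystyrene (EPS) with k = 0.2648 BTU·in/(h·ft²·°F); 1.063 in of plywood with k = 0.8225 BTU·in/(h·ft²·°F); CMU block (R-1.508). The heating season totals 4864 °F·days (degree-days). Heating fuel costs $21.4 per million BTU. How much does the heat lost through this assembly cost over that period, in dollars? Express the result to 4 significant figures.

5.766/0.2648 = 21.775
1.063/0.8225 = 1.2924
R_total = 21.775 + 1.2924 + 1.508 = 24.575 ft²·°F·h/BTU
E = A × HDD × 24 / R = 671.6 × 4864 × 24 / 24.575 = 3190200 BTU
Cost = 3190200/10⁶ × 21.4 = $68.27

68.27 dollars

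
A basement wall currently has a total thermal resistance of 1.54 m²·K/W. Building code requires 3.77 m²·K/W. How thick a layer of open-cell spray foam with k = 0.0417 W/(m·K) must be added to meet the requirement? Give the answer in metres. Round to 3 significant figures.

ΔR = 3.77 − 1.54 = 2.23 m²·K/W
L = ΔR × k = 2.23 × 0.0417 = 0.09299 m

0.0930 m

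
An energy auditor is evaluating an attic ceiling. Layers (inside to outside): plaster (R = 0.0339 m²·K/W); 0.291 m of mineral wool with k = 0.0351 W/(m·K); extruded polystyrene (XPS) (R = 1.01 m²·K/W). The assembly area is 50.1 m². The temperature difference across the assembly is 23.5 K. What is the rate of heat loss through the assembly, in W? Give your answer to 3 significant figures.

126 W

0.291/0.0351 = 8.291
R_total = 0.0339 + 8.291 + 1.01 = 9.334 m²·K/W
Q = A·ΔT/R = 50.1 × 23.5 / 9.334 = 126.1 W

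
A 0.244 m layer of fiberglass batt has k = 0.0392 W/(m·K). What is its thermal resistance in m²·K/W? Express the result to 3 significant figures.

6.22 m²·K/W

R = L/k = 0.244/0.0392 = 6.224 m²·K/W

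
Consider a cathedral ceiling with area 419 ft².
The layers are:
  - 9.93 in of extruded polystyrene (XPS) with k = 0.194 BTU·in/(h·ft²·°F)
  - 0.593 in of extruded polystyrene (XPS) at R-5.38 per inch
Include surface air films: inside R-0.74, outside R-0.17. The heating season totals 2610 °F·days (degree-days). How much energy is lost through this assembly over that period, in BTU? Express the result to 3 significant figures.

475000 BTU

9.93/0.194 = 51.19
0.593 × 5.38 = 3.19
R_total = 0.74 + 51.19 + 3.19 + 0.17 = 55.29 ft²·°F·h/BTU
E = A × HDD × 24 / R = 419 × 2610 × 24 / 55.29 = 474700 BTU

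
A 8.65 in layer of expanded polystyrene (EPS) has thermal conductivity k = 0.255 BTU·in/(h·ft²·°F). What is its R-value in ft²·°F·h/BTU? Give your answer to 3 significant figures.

33.9 ft²·°F·h/BTU

R = L/k = 8.65/0.255 = 33.92 ft²·°F·h/BTU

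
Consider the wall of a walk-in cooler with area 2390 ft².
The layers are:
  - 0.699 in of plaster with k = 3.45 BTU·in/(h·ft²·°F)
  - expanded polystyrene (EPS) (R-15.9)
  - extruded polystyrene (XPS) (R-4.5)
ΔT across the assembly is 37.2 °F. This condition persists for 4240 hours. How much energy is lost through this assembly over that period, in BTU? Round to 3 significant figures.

18300000 BTU

0.699/3.45 = 0.2026
R_total = 0.2026 + 15.9 + 4.5 = 20.6 ft²·°F·h/BTU
Q = 2390 × 37.2 / 20.6 = 4315 BTU/h
E = 4315 × 4240 = 18300000 BTU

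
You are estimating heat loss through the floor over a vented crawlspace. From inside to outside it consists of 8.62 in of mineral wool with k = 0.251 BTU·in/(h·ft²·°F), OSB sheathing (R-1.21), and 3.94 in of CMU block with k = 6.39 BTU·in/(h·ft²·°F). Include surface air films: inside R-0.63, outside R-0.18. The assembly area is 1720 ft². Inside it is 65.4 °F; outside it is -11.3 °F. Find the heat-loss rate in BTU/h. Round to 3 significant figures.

8.62/0.251 = 34.34
3.94/6.39 = 0.6166
R_total = 0.63 + 34.34 + 1.21 + 0.6166 + 0.18 = 36.98 ft²·°F·h/BTU
Q = A·ΔT/R = 1720 × (65.4 − (-11.3)) / 36.98 = 3568 BTU/h

3570 BTU/h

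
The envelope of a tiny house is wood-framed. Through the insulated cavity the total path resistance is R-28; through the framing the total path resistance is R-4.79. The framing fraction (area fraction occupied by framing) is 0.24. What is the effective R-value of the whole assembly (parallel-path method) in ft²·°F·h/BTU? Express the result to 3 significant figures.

12.9 ft²·°F·h/BTU

U_eff = 0.76/28 + 0.24/4.79 = 0.02714 + 0.0501 = 0.07725
R_eff = 1/U_eff = 12.95 ft²·°F·h/BTU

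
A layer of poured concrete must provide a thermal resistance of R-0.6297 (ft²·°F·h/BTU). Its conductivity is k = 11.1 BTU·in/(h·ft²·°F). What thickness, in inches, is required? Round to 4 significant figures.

6.990 in

L = R × k = 0.6297 × 11.1 = 6.9897 in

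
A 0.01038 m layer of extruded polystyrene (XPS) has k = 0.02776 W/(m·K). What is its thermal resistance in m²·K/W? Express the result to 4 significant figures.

R = L/k = 0.01038/0.02776 = 0.37392 m²·K/W

0.3739 m²·K/W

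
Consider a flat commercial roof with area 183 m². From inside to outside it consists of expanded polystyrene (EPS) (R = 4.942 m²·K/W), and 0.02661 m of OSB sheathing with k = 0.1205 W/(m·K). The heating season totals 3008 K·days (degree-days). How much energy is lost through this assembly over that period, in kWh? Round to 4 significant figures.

2559 kWh

0.02661/0.1205 = 0.22083
R_total = 4.942 + 0.22083 = 5.1628 m²·K/W
E = A × HDD × 24 / R / 1000 = 183 × 3008 × 24 / 5.1628 / 1000 = 2558.9 kWh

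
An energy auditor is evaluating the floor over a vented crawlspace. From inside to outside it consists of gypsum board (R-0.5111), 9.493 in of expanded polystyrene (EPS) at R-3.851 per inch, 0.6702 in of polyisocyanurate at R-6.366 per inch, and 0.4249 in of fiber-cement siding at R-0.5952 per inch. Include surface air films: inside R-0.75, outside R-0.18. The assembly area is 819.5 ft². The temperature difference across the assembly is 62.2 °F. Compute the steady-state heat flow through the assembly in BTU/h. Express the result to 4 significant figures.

1199 BTU/h

9.493 × 3.851 = 36.558
0.6702 × 6.366 = 4.2665
0.4249 × 0.5952 = 0.2529
R_total = 0.75 + 0.5111 + 36.558 + 4.2665 + 0.2529 + 0.18 = 42.518 ft²·°F·h/BTU
Q = A·ΔT/R = 819.5 × 62.2 / 42.518 = 1198.9 BTU/h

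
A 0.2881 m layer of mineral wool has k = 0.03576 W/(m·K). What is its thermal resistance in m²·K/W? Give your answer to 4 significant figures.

R = L/k = 0.2881/0.03576 = 8.0565 m²·K/W

8.056 m²·K/W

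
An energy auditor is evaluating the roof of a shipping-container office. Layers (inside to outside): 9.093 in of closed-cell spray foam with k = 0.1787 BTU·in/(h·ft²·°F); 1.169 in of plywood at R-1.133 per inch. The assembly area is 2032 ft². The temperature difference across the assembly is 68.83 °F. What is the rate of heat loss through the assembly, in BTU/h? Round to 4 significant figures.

2679 BTU/h

9.093/0.1787 = 50.884
1.169 × 1.133 = 1.3245
R_total = 50.884 + 1.3245 = 52.209 ft²·°F·h/BTU
Q = A·ΔT/R = 2032 × 68.83 / 52.209 = 2678.9 BTU/h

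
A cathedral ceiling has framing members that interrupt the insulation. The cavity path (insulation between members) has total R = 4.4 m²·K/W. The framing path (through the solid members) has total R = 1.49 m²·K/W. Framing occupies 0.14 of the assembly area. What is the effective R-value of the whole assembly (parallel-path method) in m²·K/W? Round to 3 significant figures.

U_eff = 0.86/4.4 + 0.14/1.49 = 0.1955 + 0.09396 = 0.2894
R_eff = 1/U_eff = 3.455 m²·K/W

3.46 m²·K/W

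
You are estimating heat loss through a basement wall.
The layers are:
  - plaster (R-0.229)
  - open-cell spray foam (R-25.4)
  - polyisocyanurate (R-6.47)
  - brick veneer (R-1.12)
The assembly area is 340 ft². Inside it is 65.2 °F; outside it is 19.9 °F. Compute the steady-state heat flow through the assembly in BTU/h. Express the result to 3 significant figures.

R_total = 0.229 + 25.4 + 6.47 + 1.12 = 33.22 ft²·°F·h/BTU
Q = A·ΔT/R = 340 × (65.2 − 19.9) / 33.22 = 463.7 BTU/h

464 BTU/h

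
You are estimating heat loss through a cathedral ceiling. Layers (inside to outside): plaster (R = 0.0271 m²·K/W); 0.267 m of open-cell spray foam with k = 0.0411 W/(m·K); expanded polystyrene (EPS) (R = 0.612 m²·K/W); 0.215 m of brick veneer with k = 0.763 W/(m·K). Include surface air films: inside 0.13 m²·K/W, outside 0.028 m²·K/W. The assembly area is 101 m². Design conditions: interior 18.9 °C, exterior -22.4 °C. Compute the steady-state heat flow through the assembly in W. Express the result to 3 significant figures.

0.267/0.0411 = 6.496
0.215/0.763 = 0.2818
R_total = 0.13 + 0.0271 + 6.496 + 0.612 + 0.2818 + 0.028 = 7.575 m²·K/W
Q = A·ΔT/R = 101 × (18.9 − (-22.4)) / 7.575 = 550.6 W

551 W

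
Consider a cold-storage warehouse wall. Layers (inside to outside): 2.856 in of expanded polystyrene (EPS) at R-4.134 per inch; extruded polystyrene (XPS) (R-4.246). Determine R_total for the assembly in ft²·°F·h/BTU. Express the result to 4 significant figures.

2.856 × 4.134 = 11.807
R_total = 11.807 + 4.246 = 16.053 ft²·°F·h/BTU

16.05 ft²·°F·h/BTU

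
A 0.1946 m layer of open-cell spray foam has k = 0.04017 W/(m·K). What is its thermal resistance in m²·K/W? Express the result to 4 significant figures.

R = L/k = 0.1946/0.04017 = 4.8444 m²·K/W

4.844 m²·K/W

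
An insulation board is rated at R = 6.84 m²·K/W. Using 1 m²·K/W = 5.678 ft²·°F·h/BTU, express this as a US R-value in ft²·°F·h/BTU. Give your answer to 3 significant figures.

38.8 ft²·°F·h/BTU

R_US = 6.84 × 5.678 = 38.84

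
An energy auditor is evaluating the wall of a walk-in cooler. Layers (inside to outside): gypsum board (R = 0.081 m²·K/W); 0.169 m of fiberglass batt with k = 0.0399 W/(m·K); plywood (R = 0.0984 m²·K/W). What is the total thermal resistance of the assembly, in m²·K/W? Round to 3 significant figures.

0.169/0.0399 = 4.236
R_total = 0.081 + 4.236 + 0.0984 = 4.415 m²·K/W

4.41 m²·K/W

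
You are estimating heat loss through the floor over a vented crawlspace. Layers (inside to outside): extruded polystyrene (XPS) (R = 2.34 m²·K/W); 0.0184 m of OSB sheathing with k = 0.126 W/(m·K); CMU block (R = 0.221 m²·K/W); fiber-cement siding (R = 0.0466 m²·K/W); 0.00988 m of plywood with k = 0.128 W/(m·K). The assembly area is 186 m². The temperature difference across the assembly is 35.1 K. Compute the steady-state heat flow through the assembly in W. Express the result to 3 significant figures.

2310 W

0.0184/0.126 = 0.146
0.00988/0.128 = 0.07719
R_total = 2.34 + 0.146 + 0.221 + 0.0466 + 0.07719 = 2.831 m²·K/W
Q = A·ΔT/R = 186 × 35.1 / 2.831 = 2306 W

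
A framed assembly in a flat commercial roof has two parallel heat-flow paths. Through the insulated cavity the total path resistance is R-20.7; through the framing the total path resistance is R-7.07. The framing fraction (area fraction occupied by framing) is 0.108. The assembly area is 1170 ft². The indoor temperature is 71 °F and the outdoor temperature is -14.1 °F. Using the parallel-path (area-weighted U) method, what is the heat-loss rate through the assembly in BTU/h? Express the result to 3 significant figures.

U_eff = 0.892/20.7 + 0.108/7.07 = 0.04309 + 0.01528 = 0.05837
R_eff = 1/U_eff = 17.13 ft²·°F·h/BTU
Q = 1170 × (71 − (-14.1)) / 17.13 = 5811 BTU/h

5810 BTU/h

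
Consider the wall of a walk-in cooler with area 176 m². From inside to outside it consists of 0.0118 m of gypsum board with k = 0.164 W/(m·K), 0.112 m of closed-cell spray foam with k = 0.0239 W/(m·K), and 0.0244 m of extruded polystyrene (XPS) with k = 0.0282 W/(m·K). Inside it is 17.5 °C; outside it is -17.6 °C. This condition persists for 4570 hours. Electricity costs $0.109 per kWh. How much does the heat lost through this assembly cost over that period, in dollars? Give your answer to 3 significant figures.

547 dollars

0.0118/0.164 = 0.07195
0.112/0.0239 = 4.686
0.0244/0.0282 = 0.8652
R_total = 0.07195 + 4.686 + 0.8652 = 5.623 m²·K/W
Q = 176 × (17.5 − (-17.6)) / 5.623 = 1099 W
E = 1099 W × 4570 h / 1000 = 5020 kWh
Cost = 5020 × 0.109 = $547.2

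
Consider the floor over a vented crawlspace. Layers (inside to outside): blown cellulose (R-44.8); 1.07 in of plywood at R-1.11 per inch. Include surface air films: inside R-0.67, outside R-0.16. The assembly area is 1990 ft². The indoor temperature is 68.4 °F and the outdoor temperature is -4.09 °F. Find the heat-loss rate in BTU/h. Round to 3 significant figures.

1.07 × 1.11 = 1.188
R_total = 0.67 + 44.8 + 1.188 + 0.16 = 46.82 ft²·°F·h/BTU
Q = A·ΔT/R = 1990 × (68.4 − (-4.09)) / 46.82 = 3081 BTU/h

3080 BTU/h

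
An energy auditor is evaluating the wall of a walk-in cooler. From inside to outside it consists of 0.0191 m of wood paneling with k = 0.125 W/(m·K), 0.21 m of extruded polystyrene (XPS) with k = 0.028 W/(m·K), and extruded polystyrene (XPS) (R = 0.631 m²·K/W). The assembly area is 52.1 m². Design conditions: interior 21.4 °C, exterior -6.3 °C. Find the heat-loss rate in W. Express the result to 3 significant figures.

174 W

0.0191/0.125 = 0.1528
0.21/0.028 = 7.5
R_total = 0.1528 + 7.5 + 0.631 = 8.284 m²·K/W
Q = A·ΔT/R = 52.1 × (21.4 − (-6.3)) / 8.284 = 174.2 W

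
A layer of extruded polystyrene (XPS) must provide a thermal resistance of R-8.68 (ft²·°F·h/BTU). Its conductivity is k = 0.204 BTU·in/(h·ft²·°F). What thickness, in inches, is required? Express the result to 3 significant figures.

L = R × k = 8.68 × 0.204 = 1.771 in

1.77 in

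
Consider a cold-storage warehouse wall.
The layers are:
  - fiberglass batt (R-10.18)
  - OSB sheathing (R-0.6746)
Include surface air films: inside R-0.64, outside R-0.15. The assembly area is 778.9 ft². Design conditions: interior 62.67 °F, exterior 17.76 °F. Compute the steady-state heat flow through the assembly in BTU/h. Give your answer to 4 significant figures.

3004 BTU/h

R_total = 0.64 + 10.18 + 0.6746 + 0.15 = 11.645 ft²·°F·h/BTU
Q = A·ΔT/R = 778.9 × (62.67 − 17.76) / 11.645 = 3004 BTU/h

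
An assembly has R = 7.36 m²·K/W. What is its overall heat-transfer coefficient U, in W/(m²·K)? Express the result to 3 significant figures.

0.136 W/(m²·K)

U = 1/R = 1/7.36 = 0.1359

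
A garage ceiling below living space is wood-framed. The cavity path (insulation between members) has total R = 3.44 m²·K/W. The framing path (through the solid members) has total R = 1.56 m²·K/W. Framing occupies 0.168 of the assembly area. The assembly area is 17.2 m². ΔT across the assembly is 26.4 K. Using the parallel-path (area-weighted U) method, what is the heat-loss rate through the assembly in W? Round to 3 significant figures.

U_eff = 0.832/3.44 + 0.168/1.56 = 0.2419 + 0.1077 = 0.3496
R_eff = 1/U_eff = 2.861 m²·K/W
Q = 17.2 × 26.4 / 2.861 = 158.7 W

159 W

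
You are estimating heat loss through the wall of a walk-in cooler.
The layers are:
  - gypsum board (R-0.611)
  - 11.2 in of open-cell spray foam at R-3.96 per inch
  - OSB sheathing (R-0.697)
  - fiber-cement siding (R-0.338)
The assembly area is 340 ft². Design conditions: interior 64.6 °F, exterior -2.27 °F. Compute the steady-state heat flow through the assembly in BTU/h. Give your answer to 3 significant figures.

494 BTU/h

11.2 × 3.96 = 44.35
R_total = 0.611 + 44.35 + 0.697 + 0.338 = 46 ft²·°F·h/BTU
Q = A·ΔT/R = 340 × (64.6 − (-2.27)) / 46 = 494.3 BTU/h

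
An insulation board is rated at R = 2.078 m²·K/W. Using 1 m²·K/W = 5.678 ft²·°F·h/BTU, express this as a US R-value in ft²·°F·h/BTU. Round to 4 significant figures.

11.80 ft²·°F·h/BTU

R_US = 2.078 × 5.678 = 11.799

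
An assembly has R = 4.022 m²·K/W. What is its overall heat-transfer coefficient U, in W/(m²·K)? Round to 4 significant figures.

U = 1/R = 1/4.022 = 0.24863

0.2486 W/(m²·K)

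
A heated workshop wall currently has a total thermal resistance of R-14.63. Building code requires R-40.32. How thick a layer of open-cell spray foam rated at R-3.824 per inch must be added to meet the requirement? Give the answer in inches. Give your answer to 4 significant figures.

6.718 in

ΔR = 40.32 − 14.63 = 25.69 ft²·°F·h/BTU
L = ΔR / (R/in) = 25.69/3.824 = 6.7181 in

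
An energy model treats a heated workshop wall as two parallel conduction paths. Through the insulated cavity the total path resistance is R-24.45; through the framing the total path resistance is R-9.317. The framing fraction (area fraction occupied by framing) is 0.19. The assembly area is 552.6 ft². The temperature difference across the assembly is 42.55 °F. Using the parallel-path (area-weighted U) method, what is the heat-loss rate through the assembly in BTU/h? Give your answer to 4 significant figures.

1258 BTU/h

U_eff = 0.81/24.45 + 0.19/9.317 = 0.033129 + 0.020393 = 0.053522
R_eff = 1/U_eff = 18.684 ft²·°F·h/BTU
Q = 552.6 × 42.55 / 18.684 = 1258.5 BTU/h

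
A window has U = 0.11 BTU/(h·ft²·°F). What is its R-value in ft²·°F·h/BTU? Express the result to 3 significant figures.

9.09 ft²·°F·h/BTU

R = 1/U = 1/0.11 = 9.091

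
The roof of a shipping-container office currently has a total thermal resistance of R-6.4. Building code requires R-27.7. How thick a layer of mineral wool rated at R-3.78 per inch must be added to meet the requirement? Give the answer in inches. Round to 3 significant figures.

ΔR = 27.7 − 6.4 = 21.3 ft²·°F·h/BTU
L = ΔR / (R/in) = 21.3/3.78 = 5.635 in

5.63 in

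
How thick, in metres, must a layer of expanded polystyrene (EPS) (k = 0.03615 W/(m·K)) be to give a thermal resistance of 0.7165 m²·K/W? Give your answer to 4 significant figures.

L = R·k = 0.7165 × 0.03615 = 0.025901 m

0.02590 m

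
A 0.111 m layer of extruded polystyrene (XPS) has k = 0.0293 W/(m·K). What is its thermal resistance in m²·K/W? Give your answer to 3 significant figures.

R = L/k = 0.111/0.0293 = 3.788 m²·K/W

3.79 m²·K/W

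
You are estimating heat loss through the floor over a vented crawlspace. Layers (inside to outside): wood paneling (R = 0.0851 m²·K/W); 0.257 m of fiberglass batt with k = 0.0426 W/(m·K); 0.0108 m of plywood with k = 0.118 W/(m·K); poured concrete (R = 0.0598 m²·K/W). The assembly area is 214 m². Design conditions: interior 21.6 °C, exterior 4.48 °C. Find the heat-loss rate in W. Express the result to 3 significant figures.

0.257/0.0426 = 6.033
0.0108/0.118 = 0.09153
R_total = 0.0851 + 6.033 + 0.09153 + 0.0598 = 6.269 m²·K/W
Q = A·ΔT/R = 214 × (21.6 − 4.48) / 6.269 = 584.4 W

584 W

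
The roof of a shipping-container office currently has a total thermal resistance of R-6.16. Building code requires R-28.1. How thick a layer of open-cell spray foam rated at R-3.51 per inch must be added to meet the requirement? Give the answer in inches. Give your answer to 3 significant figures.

ΔR = 28.1 − 6.16 = 21.94 ft²·°F·h/BTU
L = ΔR / (R/in) = 21.94/3.51 = 6.251 in

6.25 in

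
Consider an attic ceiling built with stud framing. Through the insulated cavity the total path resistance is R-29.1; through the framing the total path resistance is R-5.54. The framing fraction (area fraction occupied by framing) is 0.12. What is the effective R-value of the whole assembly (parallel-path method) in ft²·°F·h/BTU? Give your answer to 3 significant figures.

19.3 ft²·°F·h/BTU

U_eff = 0.88/29.1 + 0.12/5.54 = 0.03024 + 0.02166 = 0.0519
R_eff = 1/U_eff = 19.27 ft²·°F·h/BTU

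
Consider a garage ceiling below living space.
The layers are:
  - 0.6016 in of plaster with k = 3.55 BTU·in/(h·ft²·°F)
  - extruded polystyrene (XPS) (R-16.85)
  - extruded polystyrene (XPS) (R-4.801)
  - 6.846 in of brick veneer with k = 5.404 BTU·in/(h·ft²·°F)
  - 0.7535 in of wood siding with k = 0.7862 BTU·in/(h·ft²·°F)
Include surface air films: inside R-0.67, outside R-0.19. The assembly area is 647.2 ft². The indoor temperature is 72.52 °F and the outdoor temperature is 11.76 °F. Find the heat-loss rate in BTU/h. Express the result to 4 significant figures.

0.6016/3.55 = 0.16946
6.846/5.404 = 1.2668
0.7535/0.7862 = 0.95841
R_total = 0.67 + 0.16946 + 16.85 + 4.801 + 1.2668 + 0.95841 + 0.19 = 24.906 ft²·°F·h/BTU
Q = A·ΔT/R = 647.2 × (72.52 − 11.76) / 24.906 = 1578.9 BTU/h

1579 BTU/h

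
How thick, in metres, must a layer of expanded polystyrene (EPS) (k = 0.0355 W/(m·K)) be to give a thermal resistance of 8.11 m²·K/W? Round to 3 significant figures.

L = R·k = 8.11 × 0.0355 = 0.2879 m

0.288 m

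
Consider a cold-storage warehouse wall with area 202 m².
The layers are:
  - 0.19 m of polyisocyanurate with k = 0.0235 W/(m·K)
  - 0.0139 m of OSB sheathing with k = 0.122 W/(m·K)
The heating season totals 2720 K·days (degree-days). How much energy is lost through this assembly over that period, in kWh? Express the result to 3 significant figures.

1610 kWh

0.19/0.0235 = 8.085
0.0139/0.122 = 0.1139
R_total = 8.085 + 0.1139 = 8.199 m²·K/W
E = A × HDD × 24 / R / 1000 = 202 × 2720 × 24 / 8.199 / 1000 = 1608 kWh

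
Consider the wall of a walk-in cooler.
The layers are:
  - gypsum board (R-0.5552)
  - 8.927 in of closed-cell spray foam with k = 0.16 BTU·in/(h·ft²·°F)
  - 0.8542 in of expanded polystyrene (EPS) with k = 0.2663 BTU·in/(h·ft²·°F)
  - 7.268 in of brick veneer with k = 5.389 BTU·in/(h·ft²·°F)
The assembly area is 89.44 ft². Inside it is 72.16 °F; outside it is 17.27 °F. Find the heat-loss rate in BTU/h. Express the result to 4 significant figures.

80.61 BTU/h

8.927/0.16 = 55.794
0.8542/0.2663 = 3.2077
7.268/5.389 = 1.3487
R_total = 0.5552 + 55.794 + 3.2077 + 1.3487 = 60.905 ft²·°F·h/BTU
Q = A·ΔT/R = 89.44 × (72.16 − 17.27) / 60.905 = 80.606 BTU/h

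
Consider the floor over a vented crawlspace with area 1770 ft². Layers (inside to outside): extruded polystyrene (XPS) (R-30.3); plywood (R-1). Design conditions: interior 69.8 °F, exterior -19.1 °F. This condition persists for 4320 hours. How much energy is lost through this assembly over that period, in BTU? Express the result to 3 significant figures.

R_total = 30.3 + 1 = 31.3 ft²·°F·h/BTU
Q = 1770 × (69.8 − (-19.1)) / 31.3 = 5027 BTU/h
E = 5027 × 4320 = 21720000 BTU

21700000 BTU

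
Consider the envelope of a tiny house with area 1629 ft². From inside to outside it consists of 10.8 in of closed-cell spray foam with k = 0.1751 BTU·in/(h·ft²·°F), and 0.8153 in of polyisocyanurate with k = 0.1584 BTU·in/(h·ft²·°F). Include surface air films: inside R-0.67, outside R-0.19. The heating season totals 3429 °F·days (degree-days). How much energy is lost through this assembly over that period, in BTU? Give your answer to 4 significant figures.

10.8/0.1751 = 61.679
0.8153/0.1584 = 5.1471
R_total = 0.67 + 61.679 + 5.1471 + 0.19 = 67.686 ft²·°F·h/BTU
E = A × HDD × 24 / R = 1629 × 3429 × 24 / 67.686 = 1980600 BTU

1981000 BTU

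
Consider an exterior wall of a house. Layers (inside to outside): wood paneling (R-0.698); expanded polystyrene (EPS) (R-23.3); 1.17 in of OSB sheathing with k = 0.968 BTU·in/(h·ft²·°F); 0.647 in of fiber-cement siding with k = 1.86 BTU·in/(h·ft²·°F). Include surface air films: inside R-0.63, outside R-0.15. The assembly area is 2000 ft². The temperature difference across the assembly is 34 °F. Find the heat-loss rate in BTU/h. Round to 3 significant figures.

2580 BTU/h

1.17/0.968 = 1.209
0.647/1.86 = 0.3478
R_total = 0.63 + 0.698 + 23.3 + 1.209 + 0.3478 + 0.15 = 26.33 ft²·°F·h/BTU
Q = A·ΔT/R = 2000 × 34 / 26.33 = 2582 BTU/h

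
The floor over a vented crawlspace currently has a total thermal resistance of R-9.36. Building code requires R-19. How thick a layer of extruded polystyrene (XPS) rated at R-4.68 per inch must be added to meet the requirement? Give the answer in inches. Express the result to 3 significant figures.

2.06 in

ΔR = 19 − 9.36 = 9.64 ft²·°F·h/BTU
L = ΔR / (R/in) = 9.64/4.68 = 2.06 in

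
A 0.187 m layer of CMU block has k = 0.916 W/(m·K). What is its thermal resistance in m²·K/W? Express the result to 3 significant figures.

R = L/k = 0.187/0.916 = 0.2041 m²·K/W

0.204 m²·K/W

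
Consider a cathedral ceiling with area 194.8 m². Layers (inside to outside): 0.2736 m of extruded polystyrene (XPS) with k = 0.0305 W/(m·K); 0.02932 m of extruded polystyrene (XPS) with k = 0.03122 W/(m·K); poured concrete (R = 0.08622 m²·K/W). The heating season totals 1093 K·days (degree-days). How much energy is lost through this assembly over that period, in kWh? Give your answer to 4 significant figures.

511.2 kWh

0.2736/0.0305 = 8.9705
0.02932/0.03122 = 0.93914
R_total = 8.9705 + 0.93914 + 0.08622 = 9.9959 m²·K/W
E = A × HDD × 24 / R / 1000 = 194.8 × 1093 × 24 / 9.9959 / 1000 = 511.21 kWh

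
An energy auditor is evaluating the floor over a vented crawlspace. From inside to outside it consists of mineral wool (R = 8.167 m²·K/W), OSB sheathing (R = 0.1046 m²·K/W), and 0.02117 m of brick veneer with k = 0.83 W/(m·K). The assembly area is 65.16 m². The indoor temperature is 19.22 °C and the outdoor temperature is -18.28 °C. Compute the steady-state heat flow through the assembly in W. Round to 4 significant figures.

0.02117/0.83 = 0.025506
R_total = 8.167 + 0.1046 + 0.025506 = 8.2971 m²·K/W
Q = A·ΔT/R = 65.16 × (19.22 − (-18.28)) / 8.2971 = 294.5 W

294.5 W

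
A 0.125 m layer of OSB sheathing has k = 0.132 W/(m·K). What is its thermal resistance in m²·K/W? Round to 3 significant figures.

0.947 m²·K/W

R = L/k = 0.125/0.132 = 0.947 m²·K/W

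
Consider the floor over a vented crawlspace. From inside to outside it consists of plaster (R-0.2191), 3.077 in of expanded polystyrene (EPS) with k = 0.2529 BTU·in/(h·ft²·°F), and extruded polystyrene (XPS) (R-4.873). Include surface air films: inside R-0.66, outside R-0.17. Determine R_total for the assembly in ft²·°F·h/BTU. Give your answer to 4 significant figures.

18.09 ft²·°F·h/BTU

3.077/0.2529 = 12.167
R_total = 0.66 + 0.2191 + 12.167 + 4.873 + 0.17 = 18.089 ft²·°F·h/BTU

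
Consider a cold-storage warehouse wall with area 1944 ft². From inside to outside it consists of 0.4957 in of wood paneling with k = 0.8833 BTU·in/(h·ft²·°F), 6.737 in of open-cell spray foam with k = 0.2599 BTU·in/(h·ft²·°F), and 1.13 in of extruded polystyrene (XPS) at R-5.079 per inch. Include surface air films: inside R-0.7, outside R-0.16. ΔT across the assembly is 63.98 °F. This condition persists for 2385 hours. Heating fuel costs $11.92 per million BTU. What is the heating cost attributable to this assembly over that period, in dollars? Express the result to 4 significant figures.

106.9 dollars

0.4957/0.8833 = 0.56119
6.737/0.2599 = 25.922
1.13 × 5.079 = 5.7393
R_total = 0.7 + 0.56119 + 25.922 + 5.7393 + 0.16 = 33.082 ft²·°F·h/BTU
Q = 1944 × 63.98 / 33.082 = 3759.7 BTU/h
E = 3759.7 × 2385 = 8966800 BTU
Cost = 8966800/10⁶ × 11.92 = $106.88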